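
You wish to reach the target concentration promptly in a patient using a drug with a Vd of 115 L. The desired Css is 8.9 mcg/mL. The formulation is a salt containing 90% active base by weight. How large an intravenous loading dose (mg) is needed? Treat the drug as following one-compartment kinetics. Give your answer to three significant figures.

The loading dose fills Vd to the target concentration.
LD = Vd × C / S = 115.0 × 8.900 / 0.9 = 1137 mg

1140 mg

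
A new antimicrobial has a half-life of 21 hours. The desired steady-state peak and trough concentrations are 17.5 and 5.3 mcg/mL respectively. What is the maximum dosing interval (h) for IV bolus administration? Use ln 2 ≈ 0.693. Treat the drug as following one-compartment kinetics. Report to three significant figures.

k = 0.693 / t½ = 0.693 / 21 = 0.03300 h⁻¹
Between IV bolus doses, concentration decays as C = C₀·e^(−kτ), so C_peak/C_trough = e^(kτ).
τ_max = ln(C_peak/C_trough) / k = ln(17.5/5.3) / 0.03300 = 1.194 / 0.03300 = 36.18 h

36.2 h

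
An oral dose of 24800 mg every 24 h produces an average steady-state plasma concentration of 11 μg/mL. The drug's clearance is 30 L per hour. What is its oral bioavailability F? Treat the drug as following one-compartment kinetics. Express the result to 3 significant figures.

0.319

F·D/τ = CL·Css at steady state → F = CL·Css·τ / D.
F = 30 × 11 × 24 / 24800 = 0.319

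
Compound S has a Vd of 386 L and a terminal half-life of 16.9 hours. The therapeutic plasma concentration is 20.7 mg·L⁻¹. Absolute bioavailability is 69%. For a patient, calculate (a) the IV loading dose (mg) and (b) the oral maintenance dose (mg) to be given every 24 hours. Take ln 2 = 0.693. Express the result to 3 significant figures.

(a) 7990 mg; (b) 11400 mg

LD = Vd × C = 386.0 × 20.7 = 7990 mg
CL = 0.693 × Vd / t½ = 0.693 × 386.0 / 16.9 = 15.83 L/h
D = CL × Css × τ / F = 15.83 × 20.7 × 24 / 0.69 = 11400 mg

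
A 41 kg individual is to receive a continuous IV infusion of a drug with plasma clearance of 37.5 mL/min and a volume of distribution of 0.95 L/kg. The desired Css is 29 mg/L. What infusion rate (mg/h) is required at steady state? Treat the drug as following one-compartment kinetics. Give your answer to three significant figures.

CL = 37.5 mL/min × 60/1000 = 2.250 L/h
At steady state, infusion rate equals elimination rate: rate in = CL × Css.
Infusion rate = CL · Css = 2.250 L/h × 29 mg/L = 65.25 mg/h

65.3 mg/h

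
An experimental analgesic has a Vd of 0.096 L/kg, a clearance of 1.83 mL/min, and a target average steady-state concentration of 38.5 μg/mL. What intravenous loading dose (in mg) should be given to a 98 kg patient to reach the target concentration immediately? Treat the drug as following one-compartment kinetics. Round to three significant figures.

Total Vd = 0.096 × 98 = 9.408 L
Loading dose depends on Vd (not clearance): it fills the distribution volume.
LD = Vd × C = 9.408 × 38.50 = 362.2 mg

362 mg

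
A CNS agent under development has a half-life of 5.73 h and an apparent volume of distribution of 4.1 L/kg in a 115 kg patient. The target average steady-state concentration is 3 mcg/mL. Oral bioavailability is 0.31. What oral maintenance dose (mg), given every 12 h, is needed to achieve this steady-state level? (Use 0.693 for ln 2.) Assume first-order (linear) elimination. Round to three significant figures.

Total Vd = 4.1 × 115 = 471.5 L
CL = ln 2 · Vd / t½ = 0.693 × 471.5 / 5.73 = 57.02 L/h
D = CL × Css × τ / F = 57.02 × 3 × 12 / 0.31 = 6622 mg

6620 mg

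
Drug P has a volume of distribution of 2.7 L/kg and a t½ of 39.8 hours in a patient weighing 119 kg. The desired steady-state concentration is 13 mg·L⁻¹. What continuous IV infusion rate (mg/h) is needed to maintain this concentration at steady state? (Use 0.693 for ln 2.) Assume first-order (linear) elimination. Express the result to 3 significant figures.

Total Vd = 2.7 × 119 = 321.3 L
CL = ln 2 · Vd / t½ = 0.693 × 321.3 / 39.8 = 5.594 L/h
Infusion rate = CL × Css = 5.594 × 13 = 72.72 mg/h

72.7 mg/h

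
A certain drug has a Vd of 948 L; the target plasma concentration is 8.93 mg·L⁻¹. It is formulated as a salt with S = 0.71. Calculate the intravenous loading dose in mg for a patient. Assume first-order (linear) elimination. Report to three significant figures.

11900 mg

LD = Vd × C / S = 948.0 × 8.930 / 0.71 = 11920 mg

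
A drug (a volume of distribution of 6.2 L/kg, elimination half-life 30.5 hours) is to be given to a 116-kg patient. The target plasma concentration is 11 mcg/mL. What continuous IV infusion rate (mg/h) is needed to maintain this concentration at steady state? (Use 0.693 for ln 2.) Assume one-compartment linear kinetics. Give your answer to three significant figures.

180 mg/h

Vd = 6.2 L/kg × 116 kg = 719.2 L
CL = 0.693 × Vd / t½ = 0.693 × 719.2 / 30.5 = 16.34 L/h
Infusion rate = CL × Css = 16.34 × 11 = 179.7 mg/h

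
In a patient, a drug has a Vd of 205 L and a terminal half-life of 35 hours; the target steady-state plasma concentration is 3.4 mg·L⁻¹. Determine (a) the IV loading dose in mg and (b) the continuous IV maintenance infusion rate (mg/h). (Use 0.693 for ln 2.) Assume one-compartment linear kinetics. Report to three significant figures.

(a) 697 mg; (b) 13.8 mg/h

LD = Vd × C = 205.0 × 3.4 = 697.0 mg
CL = 0.693 × Vd / t½ = 0.693 × 205.0 / 35 = 4.059 L/h
Infusion rate = CL × Css = 4.059 × 3.4 = 13.80 mg/h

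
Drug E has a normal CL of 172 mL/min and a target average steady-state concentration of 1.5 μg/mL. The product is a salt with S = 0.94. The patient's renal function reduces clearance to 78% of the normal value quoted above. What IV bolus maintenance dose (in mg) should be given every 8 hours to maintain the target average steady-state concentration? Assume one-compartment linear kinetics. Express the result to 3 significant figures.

103 mg

CL = 172 mL/min = 172 × 0.06 = 10.32 L/h
Patient clearance = 0.78 × 10.32 = 8.050 L/h
D = CL × Css × τ / S = 8.050 × 1.5 × 8 / 0.94 = 102.8 mg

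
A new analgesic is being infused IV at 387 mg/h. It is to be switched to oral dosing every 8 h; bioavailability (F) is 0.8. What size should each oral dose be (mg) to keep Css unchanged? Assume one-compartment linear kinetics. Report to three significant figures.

To maintain the same Css, the systemic dosing rate must be unchanged: F·D/τ = infusion rate.
D = rate × τ / F = 387 × 8 / 0.8 = 3870 mg

3870 mg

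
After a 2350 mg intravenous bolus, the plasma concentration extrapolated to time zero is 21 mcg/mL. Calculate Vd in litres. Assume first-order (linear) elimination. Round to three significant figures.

112 L

Immediately after an IV bolus, C₀ = Dose / Vd, so Vd = Dose / C₀.
Vd = 2350 / 21 = 111.9 L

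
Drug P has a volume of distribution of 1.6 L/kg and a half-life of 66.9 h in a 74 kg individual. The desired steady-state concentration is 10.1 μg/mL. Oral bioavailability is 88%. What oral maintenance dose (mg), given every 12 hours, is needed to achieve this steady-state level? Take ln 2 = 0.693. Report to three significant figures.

169 mg

Total Vd = 1.6 × 74 = 118.4 L
k = 0.693/66.9 = 0.01036 h⁻¹, so CL = k·Vd = 0.01036 × 118.4 = 1.227 L/h
D = CL × Css × τ / F = 1.227 × 10.1 × 12 / 0.88 = 169.0 mg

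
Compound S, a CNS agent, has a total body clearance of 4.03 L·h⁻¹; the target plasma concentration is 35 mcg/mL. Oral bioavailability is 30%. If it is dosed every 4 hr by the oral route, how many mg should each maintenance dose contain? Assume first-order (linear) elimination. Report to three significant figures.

1880 mg

D = CL × Css × τ / F = 4.030 × 35 × 4 / 0.3 = 1881 mg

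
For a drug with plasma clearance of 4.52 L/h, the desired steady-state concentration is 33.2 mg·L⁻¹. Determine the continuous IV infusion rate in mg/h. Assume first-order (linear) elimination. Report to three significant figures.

150 mg/h

At steady state, infusion rate equals elimination rate: rate in = CL × Css.
Rate = CL × Css = 4.520 × 33.2 = 150.1 mg/h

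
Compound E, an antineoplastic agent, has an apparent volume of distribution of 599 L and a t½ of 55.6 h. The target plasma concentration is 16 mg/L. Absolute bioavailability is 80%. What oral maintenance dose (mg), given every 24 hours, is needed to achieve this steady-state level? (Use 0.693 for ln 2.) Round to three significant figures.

3580 mg

CL = ln 2 · Vd / t½ = 0.693 × 599.0 / 55.6 = 7.466 L/h
D = CL × Css × τ / F = 7.466 × 16 × 24 / 0.8 = 3584 mg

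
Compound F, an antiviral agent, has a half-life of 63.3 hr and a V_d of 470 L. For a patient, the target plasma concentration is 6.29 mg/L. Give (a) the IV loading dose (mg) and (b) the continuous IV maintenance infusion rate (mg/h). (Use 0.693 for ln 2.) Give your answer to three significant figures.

LD = Vd × C = 470.0 × 6.29 = 2956 mg
CL = 0.693 × Vd / t½ = 0.693 × 470.0 / 63.3 = 5.145 L/h
Infusion rate = CL × Css = 5.145 × 6.29 = 32.36 mg/h

(a) 2960 mg; (b) 32.4 mg/h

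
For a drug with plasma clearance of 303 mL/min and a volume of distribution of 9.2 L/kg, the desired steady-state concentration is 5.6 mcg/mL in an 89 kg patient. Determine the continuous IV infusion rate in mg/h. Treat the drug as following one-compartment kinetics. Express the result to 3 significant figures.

102 mg/h

CL = 303 mL/min × 60/1000 = 18.18 L/h
Infusion rate = CL · Css = 18.18 L/h × 5.6 mg/L = 101.8 mg/h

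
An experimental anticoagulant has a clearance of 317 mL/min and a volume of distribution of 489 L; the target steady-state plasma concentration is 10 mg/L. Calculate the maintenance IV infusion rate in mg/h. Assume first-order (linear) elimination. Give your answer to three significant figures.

CL = 317 mL/min = 317 × 0.06 = 19.02 L/h
At steady state, infusion rate equals elimination rate: rate in = CL × Css.
Infusion rate = CL · Css = 19.02 L/h × 10 mg/L = 190.2 mg/h

190 mg/h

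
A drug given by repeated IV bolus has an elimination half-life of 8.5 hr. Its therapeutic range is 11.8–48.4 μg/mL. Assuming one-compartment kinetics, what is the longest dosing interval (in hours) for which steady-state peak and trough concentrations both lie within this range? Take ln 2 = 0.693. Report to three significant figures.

k = 0.693 / t½ = 0.693 / 8.5 = 0.08153 h⁻¹
Between IV bolus doses, concentration decays as C = C₀·e^(−kτ), so C_peak/C_trough = e^(kτ).
τ_max = ln(C_peak/C_trough) / k = ln(48.4/11.8) / 0.08153 = 1.411 / 0.08153 = 17.31 h

17.3 h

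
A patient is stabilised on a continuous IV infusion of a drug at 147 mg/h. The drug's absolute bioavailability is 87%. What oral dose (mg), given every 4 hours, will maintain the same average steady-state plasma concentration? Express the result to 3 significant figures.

676 mg

To maintain the same Css, the systemic dosing rate must be unchanged: F·D/τ = infusion rate.
D = rate × τ / F = 147 × 4 / 0.87 = 675.9 mg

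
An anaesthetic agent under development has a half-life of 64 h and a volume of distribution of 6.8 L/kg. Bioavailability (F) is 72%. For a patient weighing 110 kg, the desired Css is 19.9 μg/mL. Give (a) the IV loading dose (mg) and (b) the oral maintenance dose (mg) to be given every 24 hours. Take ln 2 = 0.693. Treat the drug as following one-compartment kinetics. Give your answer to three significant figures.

(a) 14900 mg; (b) 5370 mg

Total Vd = 6.8 × 110 = 748.0 L
LD = Vd × C = 748.0 × 19.9 = 14890 mg
CL = 0.693 × Vd / t½ = 0.693 × 748.0 / 64 = 8.099 L/h
D = CL × Css × τ / F = 8.099 × 19.9 × 24 / 0.72 = 5372 mg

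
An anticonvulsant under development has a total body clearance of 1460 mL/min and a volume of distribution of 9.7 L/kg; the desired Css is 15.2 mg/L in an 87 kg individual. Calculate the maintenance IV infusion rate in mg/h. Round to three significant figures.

CL = 1460 mL/min × 60/1000 = 87.60 L/h
Vd does not affect the maintenance rate; only clearance governs steady-state input.
Infusion rate = CL · Css = 87.60 L/h × 15.2 mg/L = 1332 mg/h

1330 mg/h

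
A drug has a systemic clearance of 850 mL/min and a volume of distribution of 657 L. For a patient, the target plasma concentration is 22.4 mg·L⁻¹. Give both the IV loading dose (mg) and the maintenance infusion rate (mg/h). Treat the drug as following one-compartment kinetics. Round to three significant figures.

(a) 14700 mg; (b) 1140 mg/h

Loading: fill Vd to C_target → 657.0 L × 22.4 mg/L = 14720 mg
CL = 850 mL/min × 60/1000 = 51.00 L/h
Infusion rate = 51.00 L/h × 22.4 mg/L = 1142 mg/h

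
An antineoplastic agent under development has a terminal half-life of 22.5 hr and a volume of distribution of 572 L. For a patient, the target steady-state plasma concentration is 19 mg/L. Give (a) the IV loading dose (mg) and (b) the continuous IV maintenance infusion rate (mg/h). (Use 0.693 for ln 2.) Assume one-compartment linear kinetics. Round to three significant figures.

LD = Vd × C = 572.0 × 19 = 10870 mg
CL = 0.693 × Vd / t½ = 0.693 × 572.0 / 22.5 = 17.62 L/h
Infusion rate = CL × Css = 17.62 × 19 = 334.8 mg/h

(a) 10900 mg; (b) 335 mg/h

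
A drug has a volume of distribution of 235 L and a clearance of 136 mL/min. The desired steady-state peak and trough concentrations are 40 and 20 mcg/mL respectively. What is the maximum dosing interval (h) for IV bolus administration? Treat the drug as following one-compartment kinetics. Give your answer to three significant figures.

CL = 136 mL/min × 60/1000 = 8.160 L/h
k = CL / Vd = 8.160 / 235.0 = 0.03472 h⁻¹
Between IV bolus doses, concentration decays as C = C₀·e^(−kτ), so C_peak/C_trough = e^(kτ).
τ_max = ln(C_peak/C_trough) / k = ln(40/20) / 0.03472 = 0.6931 / 0.03472 = 19.96 h

20.0 h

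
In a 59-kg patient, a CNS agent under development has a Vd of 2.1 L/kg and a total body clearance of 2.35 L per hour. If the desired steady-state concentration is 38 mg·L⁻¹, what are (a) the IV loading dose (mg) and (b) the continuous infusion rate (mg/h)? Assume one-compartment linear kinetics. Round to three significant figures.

(a) 4710 mg; (b) 89.3 mg/h

Total Vd = 2.1 × 59 = 123.9 L
LD = Vd · C_target = 123.9 × 38 = 4708 mg
Infusion rate = 2.350 L/h × 38 mg/L = 89.30 mg/h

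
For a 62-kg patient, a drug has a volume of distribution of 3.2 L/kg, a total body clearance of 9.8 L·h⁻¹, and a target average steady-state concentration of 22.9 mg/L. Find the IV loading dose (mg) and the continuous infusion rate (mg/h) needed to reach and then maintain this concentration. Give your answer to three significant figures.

(a) 4540 mg; (b) 224 mg/h

Total Vd = 3.2 × 62 = 198.4 L
Loading dose = Vd × C = 198.4 × 22.9 = 4543 mg
Maintenance: replace elimination → rate = CL × Css = 9.800 × 22.9 = 224.4 mg/h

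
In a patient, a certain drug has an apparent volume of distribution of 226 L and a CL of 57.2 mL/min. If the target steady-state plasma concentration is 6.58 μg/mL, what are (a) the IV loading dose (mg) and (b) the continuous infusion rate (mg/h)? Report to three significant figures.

Loading: fill Vd to C_target → 226.0 L × 6.58 mg/L = 1487 mg
CL = 57.2 mL/min × 60/1000 = 3.432 L/h
Maintenance: replace elimination → rate = CL × Css = 3.432 × 6.58 = 22.58 mg/h

(a) 1490 mg; (b) 22.6 mg/h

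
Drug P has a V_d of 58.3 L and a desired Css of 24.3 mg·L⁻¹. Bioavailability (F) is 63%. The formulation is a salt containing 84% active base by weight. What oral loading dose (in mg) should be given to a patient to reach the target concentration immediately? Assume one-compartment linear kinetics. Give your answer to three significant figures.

2680 mg

The loading dose fills Vd to the target concentration.
LD = Vd × C / F / S = 58.30 × 24.30 / 0.63 / 0.84 = 2677 mg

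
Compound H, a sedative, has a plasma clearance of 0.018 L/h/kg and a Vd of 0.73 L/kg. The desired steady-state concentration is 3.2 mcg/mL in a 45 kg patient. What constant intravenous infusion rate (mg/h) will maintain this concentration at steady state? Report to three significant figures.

CL = 0.018 L/h/kg × 45 kg = 0.8100 L/h
Rate = CL × Css = 0.8100 × 3.2 = 2.592 mg/h

2.59 mg/h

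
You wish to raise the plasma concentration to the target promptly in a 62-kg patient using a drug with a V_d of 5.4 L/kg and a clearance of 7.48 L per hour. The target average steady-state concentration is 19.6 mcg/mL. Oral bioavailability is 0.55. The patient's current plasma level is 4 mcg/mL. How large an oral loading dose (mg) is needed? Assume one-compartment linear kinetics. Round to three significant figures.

9500 mg

Vd(total) = 62 kg × 5.4 L/kg = 334.8 L
Concentration deficit ΔC = 19.6 − 4 = 15.60 mg/L
LD = Vd × ΔC / F = 334.8 × 15.60 / 0.55 = 9496 mg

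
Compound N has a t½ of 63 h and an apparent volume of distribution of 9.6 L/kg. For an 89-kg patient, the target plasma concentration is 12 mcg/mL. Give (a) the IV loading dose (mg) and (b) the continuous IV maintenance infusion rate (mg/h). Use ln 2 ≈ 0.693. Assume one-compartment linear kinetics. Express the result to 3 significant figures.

Vd(total) = 89 kg × 9.6 L/kg = 854.4 L
LD = Vd × C = 854.4 × 12 = 10250 mg
CL = 0.693 × Vd / t½ = 0.693 × 854.4 / 63 = 9.398 L/h
Infusion rate = CL × Css = 9.398 × 12 = 112.8 mg/h

(a) 10300 mg; (b) 113 mg/h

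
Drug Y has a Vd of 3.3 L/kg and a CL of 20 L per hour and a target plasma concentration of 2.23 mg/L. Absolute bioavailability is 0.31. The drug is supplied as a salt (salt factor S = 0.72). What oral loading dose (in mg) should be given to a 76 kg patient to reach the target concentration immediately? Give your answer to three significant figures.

2510 mg

Vd = 3.3 L/kg × 76 kg = 250.8 L
LD = Vd × C / F / S = 250.8 × 2.230 / 0.31 / 0.72 = 2506 mg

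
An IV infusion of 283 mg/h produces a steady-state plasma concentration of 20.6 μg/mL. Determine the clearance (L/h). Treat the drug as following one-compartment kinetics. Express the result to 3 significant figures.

At steady state, infusion rate = CL × Css, so CL = rate / Css.
CL = 283 / 20.6 = 13.74 L/h

13.7 L/h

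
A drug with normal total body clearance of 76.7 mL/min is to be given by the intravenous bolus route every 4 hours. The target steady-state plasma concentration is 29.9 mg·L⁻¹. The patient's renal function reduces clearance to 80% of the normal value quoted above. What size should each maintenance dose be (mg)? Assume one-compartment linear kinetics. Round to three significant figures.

440 mg

Convert clearance: 76.7 mL/min × 60 min/h ÷ 1000 mL/L = 4.602 L/h
Patient clearance = 0.8 × 4.602 = 3.682 L/h
At steady state, dose per interval replaces the amount cleared in that interval: D/τ = CL·Css.
D = CL × Css × τ = 3.682 × 29.9 × 4 = 440.4 mg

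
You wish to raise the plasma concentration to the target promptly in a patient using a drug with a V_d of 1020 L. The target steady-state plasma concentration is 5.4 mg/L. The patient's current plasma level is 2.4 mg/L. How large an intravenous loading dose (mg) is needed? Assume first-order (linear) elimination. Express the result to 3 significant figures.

3060 mg

The loading dose fills Vd to the target concentration.
Concentration deficit ΔC = 5.4 − 2.4 = 3.000 mg/L
LD = Vd × ΔC = 1020 × 3.000 = 3060 mg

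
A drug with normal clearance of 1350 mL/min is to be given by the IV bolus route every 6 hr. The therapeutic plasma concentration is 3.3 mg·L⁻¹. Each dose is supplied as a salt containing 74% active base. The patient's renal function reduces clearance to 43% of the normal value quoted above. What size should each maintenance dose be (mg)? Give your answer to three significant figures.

CL = 1350 mL/min × 60/1000 = 81.00 L/h
Patient clearance = 0.43 × 81.00 = 34.83 L/h
At steady state, dose per interval replaces the amount cleared in that interval: S·D/τ = CL·Css.
D = CL × Css × τ / S = 34.83 × 3.3 × 6 / 0.74 = 931.9 mg

932 mg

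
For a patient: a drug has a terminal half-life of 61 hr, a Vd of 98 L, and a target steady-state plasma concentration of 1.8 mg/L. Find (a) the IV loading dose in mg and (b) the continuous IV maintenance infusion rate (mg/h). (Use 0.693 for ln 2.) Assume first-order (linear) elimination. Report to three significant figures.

(a) 176 mg; (b) 2.00 mg/h

LD = Vd × C = 98.00 × 1.8 = 176.4 mg
CL = 0.693 × Vd / t½ = 0.693 × 98.00 / 61 = 1.113 L/h
Infusion rate = CL × Css = 1.113 × 1.8 = 2.003 mg/h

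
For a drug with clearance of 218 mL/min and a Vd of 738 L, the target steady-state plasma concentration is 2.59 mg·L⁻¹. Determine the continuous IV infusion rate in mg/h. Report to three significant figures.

CL = 218 mL/min × 60/1000 = 13.08 L/h
Rate = CL × Css = 13.08 × 2.59 = 33.88 mg/h

33.9 mg/h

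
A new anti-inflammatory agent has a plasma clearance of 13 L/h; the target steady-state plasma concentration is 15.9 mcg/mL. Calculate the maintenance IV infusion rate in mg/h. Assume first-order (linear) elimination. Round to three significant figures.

207 mg/h

At steady state, infusion rate equals elimination rate: rate in = CL × Css.
Infusion rate = CL · Css = 13.00 L/h × 15.9 mg/L = 206.7 mg/h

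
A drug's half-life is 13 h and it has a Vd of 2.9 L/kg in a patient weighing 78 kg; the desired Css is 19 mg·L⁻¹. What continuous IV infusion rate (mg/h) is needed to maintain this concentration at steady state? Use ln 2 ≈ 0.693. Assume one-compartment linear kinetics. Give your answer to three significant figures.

229 mg/h

Vd = 2.9 L/kg × 78 kg = 226.2 L
CL = 0.693 × Vd / t½ = 0.693 × 226.2 / 13 = 12.06 L/h
Infusion rate = CL × Css = 12.06 × 19 = 229.1 mg/h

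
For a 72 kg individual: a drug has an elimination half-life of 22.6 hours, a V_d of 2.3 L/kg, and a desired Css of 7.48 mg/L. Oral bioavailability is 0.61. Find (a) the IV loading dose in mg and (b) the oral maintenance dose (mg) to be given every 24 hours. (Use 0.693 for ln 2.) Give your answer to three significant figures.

Total Vd = 2.3 × 72 = 165.6 L
LD = Vd × C = 165.6 × 7.48 = 1239 mg
CL = 0.693 × Vd / t½ = 0.693 × 165.6 / 22.6 = 5.078 L/h
D = CL × Css × τ / F = 5.078 × 7.48 × 24 / 0.61 = 1494 mg

(a) 1240 mg; (b) 1490 mg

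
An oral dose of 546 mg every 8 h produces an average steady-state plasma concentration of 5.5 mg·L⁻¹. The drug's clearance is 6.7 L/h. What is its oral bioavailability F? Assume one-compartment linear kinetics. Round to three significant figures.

0.540

F·D/τ = CL·Css at steady state → F = CL·Css·τ / D.
F = 6.7 × 5.5 × 8 / 546 = 0.540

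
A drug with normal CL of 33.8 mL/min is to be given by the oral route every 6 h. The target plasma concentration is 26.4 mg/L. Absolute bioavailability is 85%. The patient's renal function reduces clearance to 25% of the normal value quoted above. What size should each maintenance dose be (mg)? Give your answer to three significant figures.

CL = 33.8 mL/min × 60/1000 = 2.028 L/h
Patient clearance = 0.25 × 2.028 = 0.5070 L/h
D = CL × Css × τ / F = 0.5070 × 26.4 × 6 / 0.85 = 94.48 mg

94.5 mg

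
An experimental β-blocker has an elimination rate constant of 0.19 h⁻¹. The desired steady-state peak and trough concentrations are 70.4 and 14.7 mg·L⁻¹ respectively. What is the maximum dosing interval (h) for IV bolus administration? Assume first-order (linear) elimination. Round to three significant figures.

Between IV bolus doses, concentration decays as C = C₀·e^(−kτ), so C_peak/C_trough = e^(kτ).
τ_max = ln(C_peak/C_trough) / k = ln(70.4/14.7) / 0.1900 = 1.566 / 0.1900 = 8.242 h

8.24 h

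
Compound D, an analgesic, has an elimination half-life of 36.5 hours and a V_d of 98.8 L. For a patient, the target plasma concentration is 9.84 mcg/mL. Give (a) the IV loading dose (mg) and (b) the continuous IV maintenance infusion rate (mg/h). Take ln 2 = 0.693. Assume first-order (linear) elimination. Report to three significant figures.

(a) 972 mg; (b) 18.5 mg/h

LD = Vd × C = 98.80 × 9.84 = 972.2 mg
CL = 0.693 × Vd / t½ = 0.693 × 98.80 / 36.5 = 1.876 L/h
Infusion rate = CL × Css = 1.876 × 9.84 = 18.46 mg/h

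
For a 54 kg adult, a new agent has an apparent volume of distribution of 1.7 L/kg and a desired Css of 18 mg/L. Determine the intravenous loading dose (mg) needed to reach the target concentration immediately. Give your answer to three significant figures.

Total Vd = 1.7 × 54 = 91.80 L
LD = Vd × C = 91.80 × 18.00 = 1652 mg

1650 mg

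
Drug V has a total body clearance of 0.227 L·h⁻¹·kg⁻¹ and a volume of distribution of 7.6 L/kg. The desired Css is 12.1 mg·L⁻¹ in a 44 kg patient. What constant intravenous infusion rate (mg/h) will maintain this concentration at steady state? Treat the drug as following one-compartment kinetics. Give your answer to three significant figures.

CL = 0.227 L·h⁻¹·kg⁻¹ × 44 kg = 9.988 L/h
At steady state, infusion rate equals elimination rate: rate in = CL × Css.
Rate = CL × Css = 9.988 × 12.1 = 120.9 mg/h

121 mg/h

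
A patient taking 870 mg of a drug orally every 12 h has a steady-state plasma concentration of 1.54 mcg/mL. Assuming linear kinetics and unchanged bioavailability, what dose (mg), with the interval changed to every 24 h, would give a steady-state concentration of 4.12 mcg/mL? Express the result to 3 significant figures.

4660 mg

For first-order elimination, Css ∝ F·D/(CL·τ); F and CL are unchanged, so Css ∝ D/τ.
D₂ = D₁ × (Css,target / Css,current) × (τ₂/τ₁) = 870 × (4.12/1.54) × (24/12) = 4655 mg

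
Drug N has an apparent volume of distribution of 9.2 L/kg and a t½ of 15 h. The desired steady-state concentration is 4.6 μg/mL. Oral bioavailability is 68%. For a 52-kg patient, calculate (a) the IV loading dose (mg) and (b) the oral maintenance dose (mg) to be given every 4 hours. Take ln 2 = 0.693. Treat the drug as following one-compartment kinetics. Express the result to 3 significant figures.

Total Vd = 9.2 × 52 = 478.4 L
LD = Vd × C = 478.4 × 4.6 = 2201 mg
CL = 0.693 × Vd / t½ = 0.693 × 478.4 / 15 = 22.10 L/h
D = CL × Css × τ / F = 22.10 × 4.6 × 4 / 0.68 = 598.0 mg

(a) 2200 mg; (b) 598 mg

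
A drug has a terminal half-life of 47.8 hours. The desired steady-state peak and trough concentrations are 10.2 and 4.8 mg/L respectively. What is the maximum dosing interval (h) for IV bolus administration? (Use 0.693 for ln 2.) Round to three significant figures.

k = 0.693 / t½ = 0.693 / 47.8 = 0.01450 h⁻¹
Between IV bolus doses, concentration decays as C = C₀·e^(−kτ), so C_peak/C_trough = e^(kτ).
τ_max = ln(C_peak/C_trough) / k = ln(10.2/4.8) / 0.01450 = 0.7538 / 0.01450 = 51.99 h

52.0 h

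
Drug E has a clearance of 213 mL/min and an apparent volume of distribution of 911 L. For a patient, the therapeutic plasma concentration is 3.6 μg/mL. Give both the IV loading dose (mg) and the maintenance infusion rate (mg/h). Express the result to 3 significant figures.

(a) 3280 mg; (b) 46.0 mg/h

Loading dose = Vd × C = 911.0 × 3.6 = 3280 mg
Convert clearance: 213 mL/min × 60 min/h ÷ 1000 mL/L = 12.78 L/h
Maintenance infusion rate = CL × Css = 12.78 × 3.6 = 46.01 mg/h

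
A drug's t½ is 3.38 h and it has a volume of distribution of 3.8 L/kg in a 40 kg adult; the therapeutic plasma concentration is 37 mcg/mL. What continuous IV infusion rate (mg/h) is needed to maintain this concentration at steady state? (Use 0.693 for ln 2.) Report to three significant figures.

1150 mg/h

Total Vd = 3.8 × 40 = 152.0 L
CL = ln 2 · Vd / t½ = 0.693 × 152.0 / 3.38 = 31.16 L/h
Infusion rate = CL × Css = 31.16 × 37 = 1153 mg/h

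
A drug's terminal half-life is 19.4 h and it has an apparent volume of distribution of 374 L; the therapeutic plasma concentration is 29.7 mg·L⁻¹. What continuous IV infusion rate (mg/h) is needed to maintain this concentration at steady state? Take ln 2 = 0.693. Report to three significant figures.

k = 0.693/19.4 = 0.03572 h⁻¹, so CL = k·Vd = 0.03572 × 374.0 = 13.36 L/h
Infusion rate = CL × Css = 13.36 × 29.7 = 396.8 mg/h

397 mg/h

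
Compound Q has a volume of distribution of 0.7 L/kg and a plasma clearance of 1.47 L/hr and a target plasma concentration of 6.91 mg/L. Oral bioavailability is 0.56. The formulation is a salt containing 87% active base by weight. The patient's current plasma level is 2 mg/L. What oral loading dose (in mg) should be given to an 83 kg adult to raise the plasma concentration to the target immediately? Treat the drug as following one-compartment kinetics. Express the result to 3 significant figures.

Vd(total) = 83 kg × 0.7 L/kg = 58.10 L
Concentration deficit ΔC = 6.91 − 2 = 4.910 mg/L
LD = Vd × ΔC / F / S = 58.10 × 4.910 / 0.56 / 0.87 = 585.5 mg

586 mg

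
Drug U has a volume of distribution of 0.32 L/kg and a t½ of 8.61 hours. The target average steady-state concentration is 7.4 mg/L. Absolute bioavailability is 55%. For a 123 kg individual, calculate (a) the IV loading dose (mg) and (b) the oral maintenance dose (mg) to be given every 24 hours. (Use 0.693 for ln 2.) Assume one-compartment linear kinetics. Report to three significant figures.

(a) 291 mg; (b) 1020 mg

Vd = 0.32 L/kg × 123 kg = 39.36 L
LD = Vd × C = 39.36 × 7.4 = 291.3 mg
CL = 0.693 × Vd / t½ = 0.693 × 39.36 / 8.61 = 3.168 L/h
D = CL × Css × τ / F = 3.168 × 7.4 × 24 / 0.55 = 1023 mg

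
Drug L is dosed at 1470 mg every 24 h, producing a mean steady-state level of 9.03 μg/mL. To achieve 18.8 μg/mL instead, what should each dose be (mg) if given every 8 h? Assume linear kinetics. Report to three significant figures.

1020 mg

For first-order elimination, Css ∝ F·D/(CL·τ); F and CL are unchanged, so Css ∝ D/τ.
D₂ = D₁ × (Css,target / Css,current) × (τ₂/τ₁) = 1470 × (18.8/9.03) × (8/24) = 1020 mg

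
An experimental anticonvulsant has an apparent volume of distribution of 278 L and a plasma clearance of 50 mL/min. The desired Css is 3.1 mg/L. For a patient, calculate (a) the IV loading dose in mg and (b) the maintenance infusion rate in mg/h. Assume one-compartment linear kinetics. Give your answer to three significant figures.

Loading: fill Vd to C_target → 278.0 L × 3.1 mg/L = 861.8 mg
CL = 50 mL/min = 50 × 0.06 = 3.000 L/h
Maintenance: replace elimination → rate = CL × Css = 3.000 × 3.1 = 9.300 mg/h

(a) 862 mg; (b) 9.30 mg/h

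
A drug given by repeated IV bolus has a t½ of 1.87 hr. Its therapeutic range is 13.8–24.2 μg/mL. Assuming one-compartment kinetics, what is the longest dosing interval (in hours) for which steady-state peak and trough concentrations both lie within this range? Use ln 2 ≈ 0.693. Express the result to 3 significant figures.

k = 0.693 / t½ = 0.693 / 1.87 = 0.3706 h⁻¹
Between IV bolus doses, concentration decays as C = C₀·e^(−kτ), so C_peak/C_trough = e^(kτ).
τ_max = ln(C_peak/C_trough) / k = ln(24.2/13.8) / 0.3706 = 0.5617 / 0.3706 = 1.516 h

1.52 h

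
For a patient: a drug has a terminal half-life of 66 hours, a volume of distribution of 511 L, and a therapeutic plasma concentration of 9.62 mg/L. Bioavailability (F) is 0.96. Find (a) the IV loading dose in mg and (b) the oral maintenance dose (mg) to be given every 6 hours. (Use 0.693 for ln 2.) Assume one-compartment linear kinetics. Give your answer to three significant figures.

LD = Vd × C = 511.0 × 9.62 = 4916 mg
CL = 0.693 × Vd / t½ = 0.693 × 511.0 / 66 = 5.366 L/h
D = CL × Css × τ / F = 5.366 × 9.62 × 6 / 0.96 = 322.6 mg

(a) 4920 mg; (b) 323 mg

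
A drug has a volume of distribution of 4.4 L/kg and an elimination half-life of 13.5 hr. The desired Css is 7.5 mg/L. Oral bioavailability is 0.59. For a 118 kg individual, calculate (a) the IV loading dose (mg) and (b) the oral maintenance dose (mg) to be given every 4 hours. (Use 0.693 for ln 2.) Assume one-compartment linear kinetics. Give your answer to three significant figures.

Vd = 4.4 L/kg × 118 kg = 519.2 L
LD = Vd × C = 519.2 × 7.5 = 3894 mg
CL = 0.693 × Vd / t½ = 0.693 × 519.2 / 13.5 = 26.65 L/h
D = CL × Css × τ / F = 26.65 × 7.5 × 4 / 0.59 = 1355 mg

(a) 3890 mg; (b) 1360 mg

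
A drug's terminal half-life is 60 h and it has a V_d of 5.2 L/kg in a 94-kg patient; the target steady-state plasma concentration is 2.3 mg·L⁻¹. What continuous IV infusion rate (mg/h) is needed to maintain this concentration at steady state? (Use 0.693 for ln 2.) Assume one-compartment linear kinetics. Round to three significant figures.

Total Vd = 5.2 × 94 = 488.8 L
k = 0.693/60 = 0.01155 h⁻¹, so CL = k·Vd = 0.01155 × 488.8 = 5.646 L/h
Infusion rate = CL × Css = 5.646 × 2.3 = 12.99 mg/h

13.0 mg/h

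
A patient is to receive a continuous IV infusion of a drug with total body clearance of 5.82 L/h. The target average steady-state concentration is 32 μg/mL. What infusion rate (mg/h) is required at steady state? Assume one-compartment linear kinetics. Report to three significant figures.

186 mg/h

R₀ = 5.820 × 32 = 186.2 mg/h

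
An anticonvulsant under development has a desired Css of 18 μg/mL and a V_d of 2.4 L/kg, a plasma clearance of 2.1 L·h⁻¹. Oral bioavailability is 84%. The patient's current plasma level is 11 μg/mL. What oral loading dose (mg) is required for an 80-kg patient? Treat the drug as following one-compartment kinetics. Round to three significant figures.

Total Vd = 2.4 × 80 = 192.0 L
LD is governed by Vd — clearance does not enter the loading-dose calculation.
Concentration deficit ΔC = 18 − 11 = 7.000 mg/L
LD = Vd × ΔC / F = 192.0 × 7.000 / 0.84 = 1600 mg

1600 mg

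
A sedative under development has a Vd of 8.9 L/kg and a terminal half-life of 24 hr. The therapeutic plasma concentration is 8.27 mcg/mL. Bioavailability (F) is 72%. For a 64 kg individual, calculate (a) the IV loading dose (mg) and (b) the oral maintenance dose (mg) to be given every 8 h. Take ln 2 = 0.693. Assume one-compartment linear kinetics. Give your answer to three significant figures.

(a) 4710 mg; (b) 1510 mg

Total Vd = 8.9 × 64 = 569.6 L
LD = Vd × C = 569.6 × 8.27 = 4711 mg
CL = 0.693 × Vd / t½ = 0.693 × 569.6 / 24 = 16.45 L/h
D = CL × Css × τ / F = 16.45 × 8.27 × 8 / 0.72 = 1512 mg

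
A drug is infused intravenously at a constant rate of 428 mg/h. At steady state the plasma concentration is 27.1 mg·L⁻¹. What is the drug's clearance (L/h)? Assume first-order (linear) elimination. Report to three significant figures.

At steady state, infusion rate = CL × Css, so CL = rate / Css.
CL = 428 / 27.1 = 15.79 L/h

15.8 L/h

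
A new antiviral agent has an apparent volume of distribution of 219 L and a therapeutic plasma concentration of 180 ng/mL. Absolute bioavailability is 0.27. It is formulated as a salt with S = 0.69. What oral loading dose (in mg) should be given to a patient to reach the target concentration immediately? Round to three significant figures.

C = 180 ng/mL = 0.1800 mg/L
The loading dose fills Vd to the target concentration.
LD = Vd × C / F / S = 219.0 × 0.1800 / 0.27 / 0.69 = 211.6 mg

212 mg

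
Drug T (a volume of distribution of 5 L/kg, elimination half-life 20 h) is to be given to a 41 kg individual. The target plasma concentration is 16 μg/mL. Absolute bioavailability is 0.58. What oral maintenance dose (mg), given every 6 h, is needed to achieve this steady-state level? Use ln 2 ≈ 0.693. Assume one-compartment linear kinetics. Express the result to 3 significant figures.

Vd(total) = 41 kg × 5 L/kg = 205.0 L
CL = ln 2 · Vd / t½ = 0.693 × 205.0 / 20 = 7.103 L/h
D = CL × Css × τ / F = 7.103 × 16 × 6 / 0.58 = 1176 mg

1180 mg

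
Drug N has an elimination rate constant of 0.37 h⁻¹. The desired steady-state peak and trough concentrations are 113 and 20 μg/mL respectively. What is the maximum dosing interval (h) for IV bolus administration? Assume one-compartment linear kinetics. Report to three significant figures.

Between IV bolus doses, concentration decays as C = C₀·e^(−kτ), so C_peak/C_trough = e^(kτ).
τ_max = ln(C_peak/C_trough) / k = ln(113/20) / 0.3700 = 1.732 / 0.3700 = 4.681 h

4.68 h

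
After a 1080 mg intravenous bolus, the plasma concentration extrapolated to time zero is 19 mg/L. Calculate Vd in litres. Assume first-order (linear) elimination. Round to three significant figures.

Immediately after an IV bolus, C₀ = Dose / Vd, so Vd = Dose / C₀.
Vd = 1080 / 19 = 56.84 L

56.8 L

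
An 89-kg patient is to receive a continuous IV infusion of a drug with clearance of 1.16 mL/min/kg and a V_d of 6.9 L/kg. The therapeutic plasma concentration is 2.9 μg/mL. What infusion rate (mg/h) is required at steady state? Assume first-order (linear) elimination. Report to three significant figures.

18.0 mg/h

CL = 1.16 mL/min/kg × 89 kg = 103.2 mL/min = 103.2 × 60/1000 = 6.192 L/h
R₀ = 6.192 × 2.9 = 17.96 mg/h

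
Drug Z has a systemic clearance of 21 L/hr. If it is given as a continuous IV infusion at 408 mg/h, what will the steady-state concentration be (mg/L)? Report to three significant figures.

19.4 mg/L

Css = rate / CL = 408 / 21.00 = 19.43 mg/L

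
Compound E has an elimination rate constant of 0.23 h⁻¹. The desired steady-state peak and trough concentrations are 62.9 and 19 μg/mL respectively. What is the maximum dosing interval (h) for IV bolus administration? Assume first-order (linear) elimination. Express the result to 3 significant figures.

5.20 h

Between IV bolus doses, concentration decays as C = C₀·e^(−kτ), so C_peak/C_trough = e^(kτ).
τ_max = ln(C_peak/C_trough) / k = ln(62.9/19) / 0.2300 = 1.197 / 0.2300 = 5.204 h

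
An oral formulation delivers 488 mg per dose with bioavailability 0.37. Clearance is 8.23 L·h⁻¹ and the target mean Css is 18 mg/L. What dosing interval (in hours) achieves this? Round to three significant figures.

F·D/τ = CL·Css → τ = F·D / (CL·Css).
τ = 0.37 × 488 / (8.23 × 18) = 1.219 h

1.22 h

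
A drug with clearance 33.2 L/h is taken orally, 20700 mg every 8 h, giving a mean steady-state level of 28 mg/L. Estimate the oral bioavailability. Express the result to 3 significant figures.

0.359

F·D/τ = CL·Css at steady state → F = CL·Css·τ / D.
F = 33.2 × 28 × 8 / 20700 = 0.359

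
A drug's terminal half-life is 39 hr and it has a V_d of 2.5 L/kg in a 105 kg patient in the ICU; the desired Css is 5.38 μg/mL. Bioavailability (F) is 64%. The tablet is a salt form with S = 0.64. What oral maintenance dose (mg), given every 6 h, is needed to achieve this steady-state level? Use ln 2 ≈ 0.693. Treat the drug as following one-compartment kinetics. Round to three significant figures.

Vd(total) = 105 kg × 2.5 L/kg = 262.5 L
k = 0.693/39 = 0.01777 h⁻¹, so CL = k·Vd = 0.01777 × 262.5 = 4.665 L/h
D = CL × Css × τ / F / S = 4.665 × 5.38 × 6 / 0.64 / 0.64 = 367.6 mg

368 mg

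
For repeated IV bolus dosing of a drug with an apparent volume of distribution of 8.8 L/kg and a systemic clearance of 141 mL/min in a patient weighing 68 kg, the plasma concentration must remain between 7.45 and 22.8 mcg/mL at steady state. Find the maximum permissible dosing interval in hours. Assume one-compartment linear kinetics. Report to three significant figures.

Vd = 8.8 L/kg × 68 kg = 598.4 L
CL = 141 mL/min × 60/1000 = 8.460 L/h
k = CL / Vd = 8.460 / 598.4 = 0.01414 h⁻¹
Between IV bolus doses, concentration decays as C = C₀·e^(−kτ), so C_peak/C_trough = e^(kτ).
τ_max = ln(C_peak/C_trough) / k = ln(22.8/7.45) / 0.01414 = 1.119 / 0.01414 = 79.14 h

79.1 h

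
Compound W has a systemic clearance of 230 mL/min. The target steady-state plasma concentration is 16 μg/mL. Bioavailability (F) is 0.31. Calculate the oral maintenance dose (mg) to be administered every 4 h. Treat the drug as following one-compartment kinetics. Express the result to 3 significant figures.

CL = 230 mL/min × 60/1000 = 13.80 L/h
At steady state, dose per interval replaces the amount cleared in that interval: F·D/τ = CL·Css.
D = CL × Css × τ / F = 13.80 × 16 × 4 / 0.31 = 2849 mg

2850 mg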